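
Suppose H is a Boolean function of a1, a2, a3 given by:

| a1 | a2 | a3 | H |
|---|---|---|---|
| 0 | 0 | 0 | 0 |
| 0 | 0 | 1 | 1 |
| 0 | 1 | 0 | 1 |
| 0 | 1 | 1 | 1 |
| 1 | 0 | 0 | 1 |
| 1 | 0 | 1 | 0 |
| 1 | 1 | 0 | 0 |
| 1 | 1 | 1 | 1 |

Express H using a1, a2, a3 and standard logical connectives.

H(a1, a2, a3) = ¬((((¬a1 ∧ ¬a2) ∧ ¬a3) ∨ ((a1 ∧ ¬a2) ∧ a3)) ∨ ((a1 ∧ a2) ∧ ¬a3))

The 0-rows are (0,0,0), (1,0,1), (1,1,0). Take each as a conjunction (¬a1·¬a2·¬a3, a1·¬a2·a3, a1·a2·¬a3), form their disjunction, and complement — that gives a formula that is 1 everywhere H is.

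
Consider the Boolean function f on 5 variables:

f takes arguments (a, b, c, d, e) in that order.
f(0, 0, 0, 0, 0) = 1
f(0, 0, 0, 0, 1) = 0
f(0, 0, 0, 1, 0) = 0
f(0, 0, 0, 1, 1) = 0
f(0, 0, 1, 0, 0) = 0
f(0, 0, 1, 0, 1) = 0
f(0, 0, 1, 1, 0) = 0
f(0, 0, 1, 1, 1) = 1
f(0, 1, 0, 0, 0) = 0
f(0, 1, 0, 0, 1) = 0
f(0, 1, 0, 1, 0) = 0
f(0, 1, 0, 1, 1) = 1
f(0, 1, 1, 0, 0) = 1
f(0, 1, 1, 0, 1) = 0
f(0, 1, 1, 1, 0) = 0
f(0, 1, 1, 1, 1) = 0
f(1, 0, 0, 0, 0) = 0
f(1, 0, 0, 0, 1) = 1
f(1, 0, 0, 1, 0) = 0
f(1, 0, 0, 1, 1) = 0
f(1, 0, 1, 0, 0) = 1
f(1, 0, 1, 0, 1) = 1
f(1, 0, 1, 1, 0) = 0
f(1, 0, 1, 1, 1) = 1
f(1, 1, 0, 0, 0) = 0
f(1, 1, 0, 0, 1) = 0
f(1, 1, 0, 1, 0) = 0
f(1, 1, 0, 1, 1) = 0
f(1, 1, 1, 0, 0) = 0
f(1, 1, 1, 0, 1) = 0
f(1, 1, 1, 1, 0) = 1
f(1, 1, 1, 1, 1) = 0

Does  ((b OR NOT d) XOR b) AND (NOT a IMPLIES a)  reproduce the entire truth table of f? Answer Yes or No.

No

Test each input against both f and the formula:
  a=0, b=0, c=0, d=0, e=0: formula gives 0, but f = 1 ✗
Since they disagree at (0,0,0,0,0), the expression is not a correct formula for f.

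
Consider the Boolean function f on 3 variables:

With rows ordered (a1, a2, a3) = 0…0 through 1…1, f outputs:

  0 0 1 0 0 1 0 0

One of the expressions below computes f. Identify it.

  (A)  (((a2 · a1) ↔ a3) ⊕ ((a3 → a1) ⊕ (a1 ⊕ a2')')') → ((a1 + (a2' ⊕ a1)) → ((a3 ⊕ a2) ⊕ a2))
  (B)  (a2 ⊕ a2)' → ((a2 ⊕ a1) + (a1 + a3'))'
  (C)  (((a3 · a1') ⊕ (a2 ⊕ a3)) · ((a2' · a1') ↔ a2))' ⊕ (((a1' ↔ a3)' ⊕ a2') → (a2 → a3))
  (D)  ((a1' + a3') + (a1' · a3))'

(A) fails at (0,0,1): the formula yields 1, f is 0.
(B) fails at (0,0,1): the formula yields 1, f is 0.
(D) fails at (0,1,0): the formula yields 0, f is 1.
That leaves (C). Evaluating it on every row reproduces the table of f exactly.

C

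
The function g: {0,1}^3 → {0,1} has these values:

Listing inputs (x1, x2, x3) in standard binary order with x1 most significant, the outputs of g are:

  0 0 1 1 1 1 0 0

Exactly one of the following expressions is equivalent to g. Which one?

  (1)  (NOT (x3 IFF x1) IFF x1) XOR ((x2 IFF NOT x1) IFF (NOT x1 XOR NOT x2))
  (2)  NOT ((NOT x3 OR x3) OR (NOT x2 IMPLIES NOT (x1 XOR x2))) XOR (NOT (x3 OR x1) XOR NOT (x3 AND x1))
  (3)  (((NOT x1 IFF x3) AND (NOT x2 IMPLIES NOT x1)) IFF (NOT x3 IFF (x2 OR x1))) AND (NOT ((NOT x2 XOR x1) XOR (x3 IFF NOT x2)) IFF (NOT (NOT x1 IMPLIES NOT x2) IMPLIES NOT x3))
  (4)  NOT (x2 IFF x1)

(1) fails at (0,0,1): the formula yields 1, g is 0.
(2) fails at (0,0,1): the formula yields 1, g is 0.
(3) fails at (0,0,1): the formula yields 1, g is 0.
(4) is the remaining candidate, and it agrees with g on all 8 inputs.

4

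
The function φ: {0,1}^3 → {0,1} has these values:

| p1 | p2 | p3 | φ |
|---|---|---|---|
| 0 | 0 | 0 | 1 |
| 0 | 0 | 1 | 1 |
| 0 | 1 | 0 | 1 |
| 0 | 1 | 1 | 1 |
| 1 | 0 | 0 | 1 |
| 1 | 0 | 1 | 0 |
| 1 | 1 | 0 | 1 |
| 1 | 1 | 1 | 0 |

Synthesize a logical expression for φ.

φ(p1, p2, p3) = (((p1 · p2') · p3) + ((p1 · p2) · p3))'

The 0-rows are (1,0,1), (1,1,1). Take each as a conjunction (p1·¬p2·p3, p1·p2·p3), form their disjunction, and complement — that gives a formula that is 1 everywhere φ is.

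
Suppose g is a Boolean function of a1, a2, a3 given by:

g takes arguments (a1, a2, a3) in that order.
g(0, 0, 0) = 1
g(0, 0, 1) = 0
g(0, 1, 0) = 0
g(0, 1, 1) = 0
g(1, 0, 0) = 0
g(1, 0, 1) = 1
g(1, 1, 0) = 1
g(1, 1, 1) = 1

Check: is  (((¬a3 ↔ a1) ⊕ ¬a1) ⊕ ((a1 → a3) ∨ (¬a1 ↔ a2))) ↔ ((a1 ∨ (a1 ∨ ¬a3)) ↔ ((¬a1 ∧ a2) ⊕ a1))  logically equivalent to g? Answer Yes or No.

Test each input against both g and the formula:
  a1=0, a2=0, a3=0: formula gives 1, g = 1 ✓
  a1=0, a2=0, a3=1: formula gives 1, but g = 0 ✗
A single disagreement suffices: at (0,0,1) they differ, so the formula does not compute g.

No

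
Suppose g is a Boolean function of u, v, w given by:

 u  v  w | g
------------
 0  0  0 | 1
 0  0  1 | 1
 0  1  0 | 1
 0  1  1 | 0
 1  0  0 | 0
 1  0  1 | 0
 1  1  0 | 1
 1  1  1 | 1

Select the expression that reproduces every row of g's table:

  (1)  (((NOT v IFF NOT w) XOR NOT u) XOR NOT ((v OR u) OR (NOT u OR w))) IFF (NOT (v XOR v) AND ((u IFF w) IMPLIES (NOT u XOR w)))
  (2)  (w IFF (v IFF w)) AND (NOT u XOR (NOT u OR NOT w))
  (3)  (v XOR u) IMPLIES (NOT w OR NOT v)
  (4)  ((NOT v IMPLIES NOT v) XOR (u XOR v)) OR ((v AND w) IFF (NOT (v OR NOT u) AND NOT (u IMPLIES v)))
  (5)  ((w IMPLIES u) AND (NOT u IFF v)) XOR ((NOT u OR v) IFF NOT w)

4

(1): at (0,0,0) it gives 0, but g = 1 — eliminated.
(2): at (0,0,0) it gives 0, but g = 1 — eliminated.
(3): at (1,0,0) it gives 1, but g = 0 — eliminated.
(5): at (0,0,1) it gives 0, but g = 1 — eliminated.
That leaves (4). Evaluating it on every row reproduces the table of g exactly.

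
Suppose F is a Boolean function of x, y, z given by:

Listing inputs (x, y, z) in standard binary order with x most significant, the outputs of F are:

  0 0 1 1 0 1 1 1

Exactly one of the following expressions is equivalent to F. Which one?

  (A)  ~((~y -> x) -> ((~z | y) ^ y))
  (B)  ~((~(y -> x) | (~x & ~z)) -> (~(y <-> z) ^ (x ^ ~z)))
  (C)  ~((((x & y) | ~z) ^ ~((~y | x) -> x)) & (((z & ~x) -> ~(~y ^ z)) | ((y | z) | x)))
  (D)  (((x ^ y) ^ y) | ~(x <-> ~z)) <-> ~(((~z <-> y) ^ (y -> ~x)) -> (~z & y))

A

(B) fails at (1,0,1): the formula yields 0, F is 1.
(C) fails at (0,0,0): the formula yields 1, F is 0.
(D) fails at (0,0,0): the formula yields 1, F is 0.
Only (A) survives; checking it on all 8 rows confirms it matches F.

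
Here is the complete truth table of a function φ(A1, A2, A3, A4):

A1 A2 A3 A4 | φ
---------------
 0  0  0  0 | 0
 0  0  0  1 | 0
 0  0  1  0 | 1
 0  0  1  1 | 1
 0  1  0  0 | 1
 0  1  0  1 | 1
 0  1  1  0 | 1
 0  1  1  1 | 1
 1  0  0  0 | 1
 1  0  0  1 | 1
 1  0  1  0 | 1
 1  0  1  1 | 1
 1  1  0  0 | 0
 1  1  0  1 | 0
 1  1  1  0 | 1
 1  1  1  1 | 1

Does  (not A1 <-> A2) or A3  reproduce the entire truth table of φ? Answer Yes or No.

Yes

Evaluate (not A1 <-> A2) or A3 on each row and compare to φ:
  A1=0, A2=0, A3=0, A4=0: formula gives 0, φ = 0 ✓
  A1=0, A2=0, A3=0, A4=1: formula gives 0, φ = 0 ✓
  A1=0, A2=0, A3=1, A4=0: formula gives 1, φ = 1 ✓
  A1=0, A2=0, A3=1, A4=1: formula gives 1, φ = 1 ✓
  … (the remaining 12 rows also agree.)
No disagreement on any input; they are logically equivalent.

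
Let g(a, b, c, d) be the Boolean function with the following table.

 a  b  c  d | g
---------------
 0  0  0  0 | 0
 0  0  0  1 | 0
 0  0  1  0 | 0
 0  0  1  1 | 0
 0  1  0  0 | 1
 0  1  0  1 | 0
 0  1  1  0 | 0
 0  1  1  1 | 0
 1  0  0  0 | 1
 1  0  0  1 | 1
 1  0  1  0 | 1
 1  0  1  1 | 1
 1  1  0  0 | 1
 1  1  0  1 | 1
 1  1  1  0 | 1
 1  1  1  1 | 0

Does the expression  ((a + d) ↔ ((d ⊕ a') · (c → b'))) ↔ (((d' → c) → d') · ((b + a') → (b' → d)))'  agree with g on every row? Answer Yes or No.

Evaluate ((a + d) ↔ ((d ⊕ a') · (c → b'))) ↔ (((d' → c) → d') · ((b + a') → (b' → d)))' on each row and compare to g:
  a=0, b=0, c=0, d=0: formula gives 0, g = 0 ✓
  a=0, b=0, c=0, d=1: formula gives 0, g = 0 ✓
  a=0, b=0, c=1, d=0: formula gives 0, g = 0 ✓
  a=0, b=0, c=1, d=1: formula gives 0, g = 0 ✓
  …and likewise for the remaining 12 rows.
Every row agrees, so the formula is equivalent.

Yes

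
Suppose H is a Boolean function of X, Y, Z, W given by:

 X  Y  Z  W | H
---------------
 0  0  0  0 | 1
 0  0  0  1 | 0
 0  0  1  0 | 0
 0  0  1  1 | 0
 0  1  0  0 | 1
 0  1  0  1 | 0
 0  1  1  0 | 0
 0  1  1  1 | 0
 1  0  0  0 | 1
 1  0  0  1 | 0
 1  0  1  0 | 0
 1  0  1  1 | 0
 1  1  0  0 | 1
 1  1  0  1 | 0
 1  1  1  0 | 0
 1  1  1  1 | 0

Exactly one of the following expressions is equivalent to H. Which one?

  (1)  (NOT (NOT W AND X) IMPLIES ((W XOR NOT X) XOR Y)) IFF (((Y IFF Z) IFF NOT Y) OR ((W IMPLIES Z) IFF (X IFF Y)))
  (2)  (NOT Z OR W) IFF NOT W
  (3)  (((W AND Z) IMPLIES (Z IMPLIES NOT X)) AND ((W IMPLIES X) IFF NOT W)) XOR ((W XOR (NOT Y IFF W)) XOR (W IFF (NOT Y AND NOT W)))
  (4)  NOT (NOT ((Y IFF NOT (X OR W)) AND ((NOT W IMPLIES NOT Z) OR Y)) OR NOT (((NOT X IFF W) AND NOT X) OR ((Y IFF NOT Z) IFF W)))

(1) disagrees with H on (0,0,1,0) (formula → 1, table → 0); rule it out.
(3) disagrees with H on (0,0,0,1) (formula → 1, table → 0); rule it out.
(4) disagrees with H on (0,0,0,0) (formula → 0, table → 1); rule it out.
That leaves (2). Evaluating it on every row reproduces the table of H exactly.

2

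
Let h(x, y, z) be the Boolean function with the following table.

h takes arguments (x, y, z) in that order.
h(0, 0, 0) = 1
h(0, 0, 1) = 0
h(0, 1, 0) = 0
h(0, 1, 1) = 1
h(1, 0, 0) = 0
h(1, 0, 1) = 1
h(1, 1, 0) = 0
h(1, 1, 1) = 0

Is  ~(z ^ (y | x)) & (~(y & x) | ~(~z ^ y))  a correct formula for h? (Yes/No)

Check the formula against h row by row:
  x=0, y=0, z=0: formula gives 1, h = 1 ✓
  x=0, y=0, z=1: formula gives 0, h = 0 ✓
  x=0, y=1, z=0: formula gives 0, h = 0 ✓
  x=0, y=1, z=1: formula gives 1, h = 1 ✓
  x=1, y=0, z=0: formula gives 0, h = 0 ✓
  …and likewise for the remaining 3 rows.
Every row agrees, so the formula is equivalent.

Yes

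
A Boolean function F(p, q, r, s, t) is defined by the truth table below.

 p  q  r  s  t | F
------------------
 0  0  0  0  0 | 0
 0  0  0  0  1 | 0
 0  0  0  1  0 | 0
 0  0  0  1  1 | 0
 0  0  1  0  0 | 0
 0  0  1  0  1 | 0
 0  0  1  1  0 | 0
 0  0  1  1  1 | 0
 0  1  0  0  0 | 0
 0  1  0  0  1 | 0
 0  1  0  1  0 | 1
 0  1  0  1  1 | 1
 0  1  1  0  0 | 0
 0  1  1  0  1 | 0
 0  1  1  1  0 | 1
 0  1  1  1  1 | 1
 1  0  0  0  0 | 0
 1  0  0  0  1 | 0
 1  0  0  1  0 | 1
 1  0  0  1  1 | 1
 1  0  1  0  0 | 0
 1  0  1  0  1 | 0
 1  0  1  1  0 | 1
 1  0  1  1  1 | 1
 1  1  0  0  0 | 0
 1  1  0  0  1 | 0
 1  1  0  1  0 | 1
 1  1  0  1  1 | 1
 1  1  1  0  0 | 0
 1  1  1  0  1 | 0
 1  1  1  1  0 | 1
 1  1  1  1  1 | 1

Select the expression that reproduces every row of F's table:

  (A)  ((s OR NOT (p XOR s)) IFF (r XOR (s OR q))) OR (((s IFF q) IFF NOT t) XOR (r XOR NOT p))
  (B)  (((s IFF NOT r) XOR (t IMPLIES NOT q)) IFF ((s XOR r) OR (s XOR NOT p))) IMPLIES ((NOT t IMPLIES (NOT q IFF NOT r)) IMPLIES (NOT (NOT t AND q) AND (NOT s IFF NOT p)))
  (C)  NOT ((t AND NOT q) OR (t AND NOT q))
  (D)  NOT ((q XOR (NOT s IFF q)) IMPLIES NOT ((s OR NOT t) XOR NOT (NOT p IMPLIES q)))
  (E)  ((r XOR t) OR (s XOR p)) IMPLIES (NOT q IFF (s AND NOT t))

(A) fails at (0,0,0,0,1): the formula yields 1, F is 0.
(B) fails at (0,0,0,0,0): the formula yields 1, F is 0.
(C) fails at (0,0,0,0,0): the formula yields 1, F is 0.
(E) fails at (0,0,0,0,0): the formula yields 1, F is 0.
(D) is the remaining candidate, and it agrees with F on all 32 inputs.

D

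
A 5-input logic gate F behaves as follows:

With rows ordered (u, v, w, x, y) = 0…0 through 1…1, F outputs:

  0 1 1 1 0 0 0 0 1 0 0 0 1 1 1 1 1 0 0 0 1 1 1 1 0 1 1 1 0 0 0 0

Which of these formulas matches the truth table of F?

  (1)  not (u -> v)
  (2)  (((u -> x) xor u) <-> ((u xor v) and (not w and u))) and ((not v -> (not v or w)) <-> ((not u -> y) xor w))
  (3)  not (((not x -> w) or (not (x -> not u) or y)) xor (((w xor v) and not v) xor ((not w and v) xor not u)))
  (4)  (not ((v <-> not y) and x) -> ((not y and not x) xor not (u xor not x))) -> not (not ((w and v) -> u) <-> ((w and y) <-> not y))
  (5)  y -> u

(1) fails at (0,0,0,0,1): the formula yields 0, F is 1.
(2) fails at (0,0,0,0,1): the formula yields 0, F is 1.
(4) fails at (0,0,0,1,0): the formula yields 0, F is 1.
(5) fails at (0,0,0,0,0): the formula yields 1, F is 0.
Only (3) survives; checking it on all 32 rows confirms it matches F.

3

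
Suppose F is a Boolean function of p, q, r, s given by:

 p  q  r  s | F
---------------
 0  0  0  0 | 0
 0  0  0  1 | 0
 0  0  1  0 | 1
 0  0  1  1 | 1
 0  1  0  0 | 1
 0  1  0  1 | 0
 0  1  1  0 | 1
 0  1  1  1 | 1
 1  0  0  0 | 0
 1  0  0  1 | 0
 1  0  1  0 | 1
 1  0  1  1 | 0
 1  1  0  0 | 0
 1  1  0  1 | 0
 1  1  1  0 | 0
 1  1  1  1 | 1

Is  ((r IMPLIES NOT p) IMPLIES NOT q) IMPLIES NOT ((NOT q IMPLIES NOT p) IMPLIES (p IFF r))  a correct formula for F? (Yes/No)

Check the formula against F row by row:
  p=0, q=0, r=0, s=0: formula gives 0, F = 0 ✓
  p=0, q=0, r=0, s=1: formula gives 0, F = 0 ✓
  p=0, q=0, r=1, s=0: formula gives 1, F = 1 ✓
  p=0, q=0, r=1, s=1: formula gives 1, F = 1 ✓
  …
  p=0, q=1, r=0, s=1: formula gives 1, but F = 0 ✗
A single disagreement suffices: at (0,1,0,1) they differ, so the formula does not compute F.

No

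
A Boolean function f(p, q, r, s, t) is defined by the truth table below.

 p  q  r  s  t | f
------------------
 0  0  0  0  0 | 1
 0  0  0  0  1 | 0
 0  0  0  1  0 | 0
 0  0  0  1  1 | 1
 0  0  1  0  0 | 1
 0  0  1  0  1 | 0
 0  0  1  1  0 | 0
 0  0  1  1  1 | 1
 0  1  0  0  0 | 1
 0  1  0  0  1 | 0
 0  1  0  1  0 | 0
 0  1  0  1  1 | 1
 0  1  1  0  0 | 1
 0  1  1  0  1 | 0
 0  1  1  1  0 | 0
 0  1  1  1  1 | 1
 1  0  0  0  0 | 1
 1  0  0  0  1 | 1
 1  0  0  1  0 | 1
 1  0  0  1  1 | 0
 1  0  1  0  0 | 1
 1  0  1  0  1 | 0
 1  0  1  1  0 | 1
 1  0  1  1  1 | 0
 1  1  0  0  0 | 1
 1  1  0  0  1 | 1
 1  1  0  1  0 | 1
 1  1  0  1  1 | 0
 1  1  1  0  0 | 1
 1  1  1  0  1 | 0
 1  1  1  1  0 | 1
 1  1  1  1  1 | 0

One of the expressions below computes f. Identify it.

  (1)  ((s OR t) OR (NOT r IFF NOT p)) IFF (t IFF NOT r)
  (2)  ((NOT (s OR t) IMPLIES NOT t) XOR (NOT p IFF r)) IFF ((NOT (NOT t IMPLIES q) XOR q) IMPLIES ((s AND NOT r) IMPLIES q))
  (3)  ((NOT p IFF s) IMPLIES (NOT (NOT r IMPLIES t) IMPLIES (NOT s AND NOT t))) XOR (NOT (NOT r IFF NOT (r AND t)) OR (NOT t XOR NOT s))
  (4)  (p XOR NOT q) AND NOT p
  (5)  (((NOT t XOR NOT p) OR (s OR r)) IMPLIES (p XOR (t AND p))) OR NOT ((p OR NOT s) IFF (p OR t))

(1): at (0,0,0,0,0) it gives 0, but f = 1 — eliminated.
(2): at (0,0,0,0,1) it gives 1, but f = 0 — eliminated.
(3): at (0,0,0,1,0) it gives 1, but f = 0 — eliminated.
(4): at (0,0,0,0,1) it gives 1, but f = 0 — eliminated.
That leaves (5). Evaluating it on every row reproduces the table of f exactly.

5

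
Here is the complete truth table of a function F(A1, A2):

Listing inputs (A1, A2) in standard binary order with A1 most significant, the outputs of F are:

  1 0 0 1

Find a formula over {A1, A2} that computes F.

The output is 1 exactly when an even number of inputs are 1 — the complement of 2-way XOR.

F(A1, A2) = (A1 ⊕ A2)'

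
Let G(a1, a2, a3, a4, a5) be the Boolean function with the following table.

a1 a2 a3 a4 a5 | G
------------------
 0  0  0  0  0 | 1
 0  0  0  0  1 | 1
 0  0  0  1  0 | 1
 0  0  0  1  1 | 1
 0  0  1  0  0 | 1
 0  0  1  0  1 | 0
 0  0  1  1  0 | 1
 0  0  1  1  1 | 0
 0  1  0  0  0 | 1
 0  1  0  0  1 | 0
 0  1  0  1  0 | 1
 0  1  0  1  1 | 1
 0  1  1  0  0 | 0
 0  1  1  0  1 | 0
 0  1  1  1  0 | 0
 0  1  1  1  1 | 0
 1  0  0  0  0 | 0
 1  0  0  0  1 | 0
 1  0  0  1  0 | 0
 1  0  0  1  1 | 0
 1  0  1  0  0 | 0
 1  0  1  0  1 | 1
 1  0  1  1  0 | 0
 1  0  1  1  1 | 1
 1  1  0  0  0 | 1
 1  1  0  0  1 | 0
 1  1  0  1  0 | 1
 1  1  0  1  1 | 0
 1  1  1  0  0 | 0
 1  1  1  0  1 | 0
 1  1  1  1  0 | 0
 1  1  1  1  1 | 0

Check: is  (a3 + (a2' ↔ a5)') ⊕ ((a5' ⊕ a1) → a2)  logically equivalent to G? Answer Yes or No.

Test each input against both G and the formula:
  a1=0, a2=0, a3=0, a4=0, a5=0: formula gives 1, G = 1 ✓
  a1=0, a2=0, a3=0, a4=0, a5=1: formula gives 1, G = 1 ✓
  a1=0, a2=0, a3=0, a4=1, a5=0: formula gives 1, G = 1 ✓
  a1=0, a2=0, a3=0, a4=1, a5=1: formula gives 1, G = 1 ✓
  …
  a1=0, a2=1, a3=0, a4=1, a5=1: formula gives 0, but G = 1 ✗
A single disagreement suffices: at (0,1,0,1,1) they differ, so the formula does not compute G.

No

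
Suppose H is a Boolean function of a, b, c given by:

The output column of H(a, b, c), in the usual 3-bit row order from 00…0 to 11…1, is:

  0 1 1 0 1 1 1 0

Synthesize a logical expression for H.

H(a, b, c) = ~((((~a & ~b) & ~c) | ((~a & b) & c)) | ((a & b) & c))

H is 0 on only 3 rows — (0,0,0), (0,1,1), (1,1,1). Writing each as a minterm (¬a·¬b·¬c, ¬a·b·c, a·b·c) and OR-ing them characterizes exactly where H=0, so H is the negation of that disjunction.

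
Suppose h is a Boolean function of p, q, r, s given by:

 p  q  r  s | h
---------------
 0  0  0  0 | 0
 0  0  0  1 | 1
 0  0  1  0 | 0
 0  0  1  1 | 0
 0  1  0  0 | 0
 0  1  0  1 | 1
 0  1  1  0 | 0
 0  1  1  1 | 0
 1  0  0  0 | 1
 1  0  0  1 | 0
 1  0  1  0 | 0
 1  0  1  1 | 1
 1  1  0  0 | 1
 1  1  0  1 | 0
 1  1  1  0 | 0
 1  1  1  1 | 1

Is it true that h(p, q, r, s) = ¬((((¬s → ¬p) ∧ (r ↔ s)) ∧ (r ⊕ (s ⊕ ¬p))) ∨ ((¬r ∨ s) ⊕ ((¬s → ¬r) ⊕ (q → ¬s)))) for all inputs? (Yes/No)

No

Evaluate ¬((((¬s → ¬p) ∧ (r ↔ s)) ∧ (r ⊕ (s ⊕ ¬p))) ∨ ((¬r ∨ s) ⊕ ((¬s → ¬r) ⊕ (q → ¬s)))) on each row and compare to h:
  p=0, q=0, r=0, s=0: formula gives 0, h = 0 ✓
  p=0, q=0, r=0, s=1: formula gives 0, but h = 1 ✗
A single disagreement suffices: at (0,0,0,1) they differ, so the formula does not compute h.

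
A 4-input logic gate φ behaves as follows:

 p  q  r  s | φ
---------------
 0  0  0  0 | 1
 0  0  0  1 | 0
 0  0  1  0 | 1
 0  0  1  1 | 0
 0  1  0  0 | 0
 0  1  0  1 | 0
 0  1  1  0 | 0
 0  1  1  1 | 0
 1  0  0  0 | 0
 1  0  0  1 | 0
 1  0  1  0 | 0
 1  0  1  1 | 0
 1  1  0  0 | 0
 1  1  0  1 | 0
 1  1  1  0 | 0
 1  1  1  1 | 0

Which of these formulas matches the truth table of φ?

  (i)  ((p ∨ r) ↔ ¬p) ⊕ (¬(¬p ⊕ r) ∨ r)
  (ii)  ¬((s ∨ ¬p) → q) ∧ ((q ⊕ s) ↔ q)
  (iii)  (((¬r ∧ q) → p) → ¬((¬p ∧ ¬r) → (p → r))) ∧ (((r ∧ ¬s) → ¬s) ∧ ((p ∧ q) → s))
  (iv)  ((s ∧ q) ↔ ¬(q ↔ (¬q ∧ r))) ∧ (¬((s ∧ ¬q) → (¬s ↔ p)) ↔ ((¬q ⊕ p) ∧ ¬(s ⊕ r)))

(i) disagrees with φ on (0,0,0,0) (formula → 0, table → 1); rule it out.
(iii) disagrees with φ on (0,0,0,0) (formula → 0, table → 1); rule it out.
(iv) disagrees with φ on (0,0,0,0) (formula → 0, table → 1); rule it out.
(ii) is the remaining candidate, and it agrees with φ on all 16 inputs.

ii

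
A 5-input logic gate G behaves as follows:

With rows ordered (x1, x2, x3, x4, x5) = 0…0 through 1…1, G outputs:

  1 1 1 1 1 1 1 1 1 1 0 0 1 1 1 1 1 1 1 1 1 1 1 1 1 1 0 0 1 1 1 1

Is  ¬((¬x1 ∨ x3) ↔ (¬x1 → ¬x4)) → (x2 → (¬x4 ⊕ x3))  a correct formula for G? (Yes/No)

Yes

Check the formula against G row by row:
  x1=0, x2=0, x3=0, x4=0, x5=0: formula gives 1, G = 1 ✓
  x1=0, x2=0, x3=0, x4=0, x5=1: formula gives 1, G = 1 ✓
  x1=0, x2=0, x3=0, x4=1, x5=0: formula gives 1, G = 1 ✓
  x1=0, x2=0, x3=0, x4=1, x5=1: formula gives 1, G = 1 ✓
  …and likewise for the remaining 28 rows.
Every row agrees, so the formula is equivalent.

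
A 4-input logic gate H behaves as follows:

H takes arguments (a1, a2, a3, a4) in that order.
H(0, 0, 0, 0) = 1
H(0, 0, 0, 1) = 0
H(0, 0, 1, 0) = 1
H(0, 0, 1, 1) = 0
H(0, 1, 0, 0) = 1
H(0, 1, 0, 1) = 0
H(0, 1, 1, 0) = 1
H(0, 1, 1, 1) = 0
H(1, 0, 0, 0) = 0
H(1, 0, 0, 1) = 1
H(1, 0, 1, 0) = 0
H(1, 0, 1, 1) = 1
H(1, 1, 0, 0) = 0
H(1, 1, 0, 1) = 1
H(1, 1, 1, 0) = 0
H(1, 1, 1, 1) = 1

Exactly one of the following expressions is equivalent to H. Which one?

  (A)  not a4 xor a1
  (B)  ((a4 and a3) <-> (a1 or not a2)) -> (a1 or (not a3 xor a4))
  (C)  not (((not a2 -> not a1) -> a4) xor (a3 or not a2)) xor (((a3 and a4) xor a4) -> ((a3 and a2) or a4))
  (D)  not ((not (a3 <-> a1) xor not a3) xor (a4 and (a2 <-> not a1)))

A

(B): at (0,0,0,1) it gives 1, but H = 0 — eliminated.
(C): at (0,1,0,0) it gives 0, but H = 1 — eliminated.
(D): at (0,0,0,0) it gives 0, but H = 1 — eliminated.
Only (A) survives; checking it on all 16 rows confirms it matches H.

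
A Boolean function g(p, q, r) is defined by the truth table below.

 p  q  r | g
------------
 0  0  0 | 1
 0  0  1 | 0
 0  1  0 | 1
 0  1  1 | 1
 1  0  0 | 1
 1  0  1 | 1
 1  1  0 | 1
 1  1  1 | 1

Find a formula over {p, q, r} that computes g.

Only row (0,0,1) gives 0. So g is 1 everywhere except there — the complement of the minterm ¬p·¬q·r.

g(p, q, r) = NOT ((NOT p AND NOT q) AND r)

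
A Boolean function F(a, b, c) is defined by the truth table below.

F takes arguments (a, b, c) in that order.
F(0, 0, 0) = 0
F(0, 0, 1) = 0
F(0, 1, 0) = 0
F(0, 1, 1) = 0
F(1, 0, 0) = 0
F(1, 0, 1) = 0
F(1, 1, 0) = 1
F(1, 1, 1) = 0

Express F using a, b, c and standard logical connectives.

F is 1 on exactly one input, (1,1,0), whose minterm is a·b·¬c. So F is just that conjunction.

F(a, b, c) = (a AND b) AND NOT c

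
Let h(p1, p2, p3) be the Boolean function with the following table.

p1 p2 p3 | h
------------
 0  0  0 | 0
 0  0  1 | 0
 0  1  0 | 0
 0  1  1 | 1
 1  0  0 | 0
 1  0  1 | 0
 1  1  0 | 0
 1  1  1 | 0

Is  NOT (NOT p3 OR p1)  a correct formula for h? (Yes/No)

Check the formula against h row by row:
  p1=0, p2=0, p3=0: formula gives 0, h = 0 ✓
  p1=0, p2=0, p3=1: formula gives 1, but h = 0 ✗
Since they disagree at (0,0,1), the expression is not a correct formula for h.

No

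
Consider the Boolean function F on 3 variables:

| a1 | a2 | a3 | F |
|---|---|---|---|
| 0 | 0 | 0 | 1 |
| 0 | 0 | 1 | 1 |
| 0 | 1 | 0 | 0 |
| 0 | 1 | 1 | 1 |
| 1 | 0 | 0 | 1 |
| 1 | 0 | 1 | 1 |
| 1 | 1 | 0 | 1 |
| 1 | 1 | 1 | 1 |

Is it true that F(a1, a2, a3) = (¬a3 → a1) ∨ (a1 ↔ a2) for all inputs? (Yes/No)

Yes

Evaluate (¬a3 → a1) ∨ (a1 ↔ a2) on each row and compare to F:
  a1=0, a2=0, a3=0: formula gives 1, F = 1 ✓
  a1=0, a2=0, a3=1: formula gives 1, F = 1 ✓
  a1=0, a2=1, a3=0: formula gives 0, F = 0 ✓
  a1=0, a2=1, a3=1: formula gives 1, F = 1 ✓
  a1=1, a2=0, a3=0: formula gives 1, F = 1 ✓
  … (the remaining 3 rows also agree.)
All 8 rows match — the expression computes F exactly.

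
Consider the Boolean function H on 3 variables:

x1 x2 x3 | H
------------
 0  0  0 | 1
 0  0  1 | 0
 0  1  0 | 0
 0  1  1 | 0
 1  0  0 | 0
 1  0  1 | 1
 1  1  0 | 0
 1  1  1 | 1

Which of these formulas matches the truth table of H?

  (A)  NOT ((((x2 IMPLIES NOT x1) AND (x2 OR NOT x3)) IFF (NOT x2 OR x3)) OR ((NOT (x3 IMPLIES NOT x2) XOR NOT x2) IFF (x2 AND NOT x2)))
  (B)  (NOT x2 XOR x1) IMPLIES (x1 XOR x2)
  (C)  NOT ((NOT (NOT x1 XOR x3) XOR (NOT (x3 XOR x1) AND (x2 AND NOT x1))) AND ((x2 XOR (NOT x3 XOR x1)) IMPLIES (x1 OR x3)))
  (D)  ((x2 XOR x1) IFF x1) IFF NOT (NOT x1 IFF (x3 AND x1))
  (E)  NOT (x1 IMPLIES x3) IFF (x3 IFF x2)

(A) disagrees with H on (0,0,0) (formula → 0, table → 1); rule it out.
(B) disagrees with H on (0,0,0) (formula → 0, table → 1); rule it out.
(D) disagrees with H on (0,0,1) (formula → 1, table → 0); rule it out.
(E) disagrees with H on (0,0,0) (formula → 0, table → 1); rule it out.
Only (C) survives; checking it on all 8 rows confirms it matches H.

C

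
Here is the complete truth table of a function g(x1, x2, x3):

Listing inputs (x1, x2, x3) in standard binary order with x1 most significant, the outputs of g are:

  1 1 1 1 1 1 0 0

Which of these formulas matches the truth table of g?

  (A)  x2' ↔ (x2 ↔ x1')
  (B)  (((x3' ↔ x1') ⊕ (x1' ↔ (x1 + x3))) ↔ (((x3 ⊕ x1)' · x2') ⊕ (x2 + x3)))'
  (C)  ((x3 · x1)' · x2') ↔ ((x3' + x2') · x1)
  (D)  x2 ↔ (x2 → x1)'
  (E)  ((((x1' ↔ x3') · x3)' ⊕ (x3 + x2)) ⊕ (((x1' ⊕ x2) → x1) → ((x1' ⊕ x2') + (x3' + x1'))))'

(A): at (0,0,0) it gives 0, but g = 1 — eliminated.
(B): at (0,0,0) it gives 0, but g = 1 — eliminated.
(C): at (0,0,0) it gives 0, but g = 1 — eliminated.
(E): at (0,0,1) it gives 0, but g = 1 — eliminated.
Only (D) survives; checking it on all 8 rows confirms it matches g.

D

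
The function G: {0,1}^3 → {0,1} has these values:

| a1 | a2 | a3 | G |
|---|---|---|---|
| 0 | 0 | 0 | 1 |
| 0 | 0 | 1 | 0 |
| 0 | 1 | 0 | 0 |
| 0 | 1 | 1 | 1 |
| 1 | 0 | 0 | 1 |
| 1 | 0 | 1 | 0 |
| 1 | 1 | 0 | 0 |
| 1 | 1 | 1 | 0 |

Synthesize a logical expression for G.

G(a1, a2, a3) = (((¬a1 ∧ ¬a2) ∧ ¬a3) ∨ ((¬a1 ∧ a2) ∧ a3)) ∨ ((a1 ∧ ¬a2) ∧ ¬a3)

G=1 on 3 inputs: (0,0,0), (0,1,1), (1,0,0). Reading each as a conjunction of literals (¬a1·¬a2·¬a3, ¬a1·a2·a3, a1·¬a2·¬a3) and taking the OR gives the canonical DNF.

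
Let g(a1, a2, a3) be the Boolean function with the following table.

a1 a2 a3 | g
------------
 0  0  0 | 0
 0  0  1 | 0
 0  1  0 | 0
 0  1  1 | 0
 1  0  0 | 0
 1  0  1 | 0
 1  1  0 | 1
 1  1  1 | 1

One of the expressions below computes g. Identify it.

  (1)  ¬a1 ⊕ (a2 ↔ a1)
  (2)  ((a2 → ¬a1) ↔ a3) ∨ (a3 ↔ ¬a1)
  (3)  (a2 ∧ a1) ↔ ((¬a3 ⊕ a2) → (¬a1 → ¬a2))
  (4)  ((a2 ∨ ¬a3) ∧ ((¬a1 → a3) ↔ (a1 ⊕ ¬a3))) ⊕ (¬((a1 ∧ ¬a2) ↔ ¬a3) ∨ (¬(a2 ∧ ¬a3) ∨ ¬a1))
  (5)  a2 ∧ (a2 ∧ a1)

(1) fails at (0,1,0): the formula yields 1, g is 0.
(2) fails at (0,0,1): the formula yields 1, g is 0.
(3) fails at (0,1,1): the formula yields 1, g is 0.
(4) fails at (0,0,0): the formula yields 1, g is 0.
(5) is the remaining candidate, and it agrees with g on all 8 inputs.

5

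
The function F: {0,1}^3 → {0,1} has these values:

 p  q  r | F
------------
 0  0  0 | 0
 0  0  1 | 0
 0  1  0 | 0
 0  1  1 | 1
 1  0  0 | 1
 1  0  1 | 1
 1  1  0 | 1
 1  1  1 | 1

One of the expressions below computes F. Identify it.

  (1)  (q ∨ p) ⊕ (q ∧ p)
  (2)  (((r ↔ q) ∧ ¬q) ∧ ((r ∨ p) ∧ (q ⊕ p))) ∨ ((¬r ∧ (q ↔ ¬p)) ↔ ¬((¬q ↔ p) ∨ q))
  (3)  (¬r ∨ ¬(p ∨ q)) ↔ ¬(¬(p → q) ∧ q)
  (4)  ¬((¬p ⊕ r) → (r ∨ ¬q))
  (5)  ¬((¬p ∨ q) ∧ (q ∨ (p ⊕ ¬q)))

2

(1): at (0,1,0) it gives 1, but F = 0 — eliminated.
(3): at (0,0,0) it gives 1, but F = 0 — eliminated.
(4): at (0,1,0) it gives 1, but F = 0 — eliminated.
(5): at (0,1,1) it gives 0, but F = 1 — eliminated.
Only (2) survives; checking it on all 8 rows confirms it matches F.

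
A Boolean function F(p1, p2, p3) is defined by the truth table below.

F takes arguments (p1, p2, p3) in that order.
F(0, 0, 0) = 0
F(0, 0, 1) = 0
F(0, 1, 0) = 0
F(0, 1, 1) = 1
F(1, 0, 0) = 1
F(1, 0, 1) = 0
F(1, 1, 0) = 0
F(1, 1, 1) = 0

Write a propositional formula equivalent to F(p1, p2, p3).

F=1 on 2 inputs: (0,1,1), (1,0,0). Reading each as a conjunction of literals (¬p1·p2·p3, p1·¬p2·¬p3) and taking the OR gives the canonical DNF.

F(p1, p2, p3) = ((NOT p1 AND p2) AND p3) OR ((p1 AND NOT p2) AND NOT p3)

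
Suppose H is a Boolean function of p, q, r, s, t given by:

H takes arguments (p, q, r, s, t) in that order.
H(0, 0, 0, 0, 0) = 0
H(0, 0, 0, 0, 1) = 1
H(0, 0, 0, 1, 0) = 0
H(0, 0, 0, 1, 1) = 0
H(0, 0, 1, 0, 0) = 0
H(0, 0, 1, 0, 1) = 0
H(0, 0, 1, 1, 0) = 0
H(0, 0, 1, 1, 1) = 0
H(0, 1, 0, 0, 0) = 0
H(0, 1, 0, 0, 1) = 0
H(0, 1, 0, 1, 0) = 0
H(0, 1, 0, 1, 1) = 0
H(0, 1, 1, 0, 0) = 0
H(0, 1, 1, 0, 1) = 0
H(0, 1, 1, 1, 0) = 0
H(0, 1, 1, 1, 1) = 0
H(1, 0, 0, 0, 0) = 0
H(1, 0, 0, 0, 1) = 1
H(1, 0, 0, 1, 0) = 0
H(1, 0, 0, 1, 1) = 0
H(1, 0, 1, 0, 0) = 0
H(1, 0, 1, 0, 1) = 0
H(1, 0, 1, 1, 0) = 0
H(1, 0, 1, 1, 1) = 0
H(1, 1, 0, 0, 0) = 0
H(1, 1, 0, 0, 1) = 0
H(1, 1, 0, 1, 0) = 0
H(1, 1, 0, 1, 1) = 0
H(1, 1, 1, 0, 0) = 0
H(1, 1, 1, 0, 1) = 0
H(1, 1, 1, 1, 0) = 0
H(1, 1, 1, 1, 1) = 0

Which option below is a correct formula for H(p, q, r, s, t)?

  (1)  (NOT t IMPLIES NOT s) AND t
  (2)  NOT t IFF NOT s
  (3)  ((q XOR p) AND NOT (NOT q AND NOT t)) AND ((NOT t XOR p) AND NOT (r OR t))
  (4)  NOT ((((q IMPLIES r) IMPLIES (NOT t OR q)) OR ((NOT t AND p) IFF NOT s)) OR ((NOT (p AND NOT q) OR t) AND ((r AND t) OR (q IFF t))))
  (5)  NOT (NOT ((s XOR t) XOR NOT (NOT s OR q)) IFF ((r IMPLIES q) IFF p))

(1) disagrees with H on (0,0,0,1,1) (formula → 1, table → 0); rule it out.
(2) disagrees with H on (0,0,0,0,0) (formula → 1, table → 0); rule it out.
(3) disagrees with H on (0,0,0,0,1) (formula → 0, table → 1); rule it out.
(5) disagrees with H on (0,0,0,0,0) (formula → 1, table → 0); rule it out.
Only (4) survives; checking it on all 32 rows confirms it matches H.

4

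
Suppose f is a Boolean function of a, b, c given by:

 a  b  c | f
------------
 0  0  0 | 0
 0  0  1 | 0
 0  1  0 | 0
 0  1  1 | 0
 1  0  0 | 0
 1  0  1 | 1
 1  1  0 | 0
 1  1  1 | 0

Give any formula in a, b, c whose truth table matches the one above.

f(a, b, c) = (a and not b) and c

f is 1 on exactly one input, (1,0,1), whose minterm is a·¬b·c. So f is just that conjunction.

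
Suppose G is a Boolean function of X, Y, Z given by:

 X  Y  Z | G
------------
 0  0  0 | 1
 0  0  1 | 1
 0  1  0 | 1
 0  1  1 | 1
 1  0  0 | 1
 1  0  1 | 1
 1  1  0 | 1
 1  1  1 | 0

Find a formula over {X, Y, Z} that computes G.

G(X, Y, Z) = ~((X & Y) & Z)

The output is 0 only when every input is 1 — NAND of all inputs.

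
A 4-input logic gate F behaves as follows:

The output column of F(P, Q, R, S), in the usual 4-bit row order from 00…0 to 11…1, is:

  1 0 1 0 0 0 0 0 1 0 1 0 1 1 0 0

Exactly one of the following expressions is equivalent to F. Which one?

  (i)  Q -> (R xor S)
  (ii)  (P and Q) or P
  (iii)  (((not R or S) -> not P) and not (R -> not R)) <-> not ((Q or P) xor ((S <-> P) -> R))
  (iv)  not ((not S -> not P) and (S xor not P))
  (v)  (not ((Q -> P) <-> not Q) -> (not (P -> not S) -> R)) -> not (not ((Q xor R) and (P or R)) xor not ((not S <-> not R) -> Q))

v

(i): at (0,0,0,1) it gives 1, but F = 0 — eliminated.
(ii): at (0,0,0,0) it gives 0, but F = 1 — eliminated.
(iii): at (0,0,0,0) it gives 0, but F = 1 — eliminated.
(iv): at (0,0,0,0) it gives 0, but F = 1 — eliminated.
That leaves (v). Evaluating it on every row reproduces the table of F exactly.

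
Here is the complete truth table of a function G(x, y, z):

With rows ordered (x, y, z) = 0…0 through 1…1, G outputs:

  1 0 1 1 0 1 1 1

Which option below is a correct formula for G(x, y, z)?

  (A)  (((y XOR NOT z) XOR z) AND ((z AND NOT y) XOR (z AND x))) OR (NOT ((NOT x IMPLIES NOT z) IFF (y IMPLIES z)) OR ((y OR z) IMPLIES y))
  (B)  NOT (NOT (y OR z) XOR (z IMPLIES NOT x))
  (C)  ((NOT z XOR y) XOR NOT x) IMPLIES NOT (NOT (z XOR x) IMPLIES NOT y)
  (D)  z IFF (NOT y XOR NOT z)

(A) disagrees with G on (0,0,1) (formula → 1, table → 0); rule it out.
(B) disagrees with G on (0,1,0) (formula → 0, table → 1); rule it out.
(D) disagrees with G on (0,0,1) (formula → 1, table → 0); rule it out.
That leaves (C). Evaluating it on every row reproduces the table of G exactly.

C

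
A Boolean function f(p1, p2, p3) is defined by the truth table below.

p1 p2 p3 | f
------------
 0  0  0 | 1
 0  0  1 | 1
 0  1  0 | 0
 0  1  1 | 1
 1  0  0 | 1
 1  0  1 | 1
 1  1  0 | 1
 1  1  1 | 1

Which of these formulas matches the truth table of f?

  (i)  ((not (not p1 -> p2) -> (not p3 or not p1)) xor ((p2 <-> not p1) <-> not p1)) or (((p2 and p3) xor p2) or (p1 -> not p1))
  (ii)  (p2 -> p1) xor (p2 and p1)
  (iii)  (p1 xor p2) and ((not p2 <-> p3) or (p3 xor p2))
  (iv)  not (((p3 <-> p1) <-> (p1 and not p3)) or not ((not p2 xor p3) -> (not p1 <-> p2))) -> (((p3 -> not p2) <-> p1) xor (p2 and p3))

(i) fails at (0,1,0): the formula yields 1, f is 0.
(ii) fails at (0,1,1): the formula yields 0, f is 1.
(iii) fails at (0,0,0): the formula yields 0, f is 1.
That leaves (iv). Evaluating it on every row reproduces the table of f exactly.

iv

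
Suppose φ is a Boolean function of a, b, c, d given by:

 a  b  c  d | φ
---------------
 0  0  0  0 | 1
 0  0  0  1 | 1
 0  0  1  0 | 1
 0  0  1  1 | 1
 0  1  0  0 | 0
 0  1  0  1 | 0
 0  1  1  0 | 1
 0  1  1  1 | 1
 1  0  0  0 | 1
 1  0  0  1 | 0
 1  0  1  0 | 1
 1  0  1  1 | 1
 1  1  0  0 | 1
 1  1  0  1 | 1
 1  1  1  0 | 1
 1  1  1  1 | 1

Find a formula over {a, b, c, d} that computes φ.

φ(a, b, c, d) = (((((a' · b) · c') · d') + (((a' · b) · c') · d)) + (((a · b') · c') · d))'

The 0-rows are (0,1,0,0), (0,1,0,1), (1,0,0,1). Take each as a conjunction (¬a·b·¬c·¬d, ¬a·b·¬c·d, a·¬b·¬c·d), form their disjunction, and complement — that gives a formula that is 1 everywhere φ is.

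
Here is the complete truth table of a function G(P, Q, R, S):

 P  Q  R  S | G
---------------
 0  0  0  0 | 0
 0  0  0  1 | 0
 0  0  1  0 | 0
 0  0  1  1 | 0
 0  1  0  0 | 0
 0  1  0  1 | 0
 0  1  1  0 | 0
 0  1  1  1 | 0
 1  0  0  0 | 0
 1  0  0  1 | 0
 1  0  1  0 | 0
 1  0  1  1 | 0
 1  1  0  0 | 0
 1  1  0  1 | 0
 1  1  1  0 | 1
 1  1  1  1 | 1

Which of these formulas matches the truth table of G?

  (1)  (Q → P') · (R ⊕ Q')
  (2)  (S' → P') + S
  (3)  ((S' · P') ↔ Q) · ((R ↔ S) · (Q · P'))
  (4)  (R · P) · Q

(1) fails at (0,0,0,0): the formula yields 1, G is 0.
(2) fails at (0,0,0,0): the formula yields 1, G is 0.
(3) fails at (0,1,0,0): the formula yields 1, G is 0.
That leaves (4). Evaluating it on every row reproduces the table of G exactly.

4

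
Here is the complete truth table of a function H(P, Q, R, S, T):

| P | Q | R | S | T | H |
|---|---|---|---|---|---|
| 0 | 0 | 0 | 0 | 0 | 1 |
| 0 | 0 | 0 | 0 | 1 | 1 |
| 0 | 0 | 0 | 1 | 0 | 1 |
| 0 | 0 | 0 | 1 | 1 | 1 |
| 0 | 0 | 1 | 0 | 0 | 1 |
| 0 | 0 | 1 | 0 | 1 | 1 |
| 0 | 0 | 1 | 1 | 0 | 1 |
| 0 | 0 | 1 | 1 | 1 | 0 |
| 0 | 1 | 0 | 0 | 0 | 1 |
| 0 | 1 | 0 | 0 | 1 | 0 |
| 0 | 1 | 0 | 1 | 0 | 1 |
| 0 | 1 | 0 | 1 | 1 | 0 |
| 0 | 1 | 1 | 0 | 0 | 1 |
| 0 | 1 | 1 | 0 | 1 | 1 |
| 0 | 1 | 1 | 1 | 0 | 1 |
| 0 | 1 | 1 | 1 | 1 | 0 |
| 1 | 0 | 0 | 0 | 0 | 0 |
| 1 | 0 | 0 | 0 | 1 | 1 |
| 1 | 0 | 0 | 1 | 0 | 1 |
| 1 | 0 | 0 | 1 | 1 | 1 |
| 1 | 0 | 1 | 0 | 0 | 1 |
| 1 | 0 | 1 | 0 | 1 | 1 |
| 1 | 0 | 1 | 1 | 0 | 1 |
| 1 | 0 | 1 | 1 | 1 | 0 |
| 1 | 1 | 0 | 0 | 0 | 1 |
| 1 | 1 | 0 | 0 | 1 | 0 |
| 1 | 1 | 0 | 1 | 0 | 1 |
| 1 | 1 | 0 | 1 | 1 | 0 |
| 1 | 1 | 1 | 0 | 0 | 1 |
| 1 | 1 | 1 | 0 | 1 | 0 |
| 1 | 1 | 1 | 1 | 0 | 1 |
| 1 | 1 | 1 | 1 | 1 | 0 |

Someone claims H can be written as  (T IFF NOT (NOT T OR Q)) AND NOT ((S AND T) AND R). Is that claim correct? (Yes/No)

Test each input against both H and the formula:
  P=0, Q=0, R=0, S=0, T=0: formula gives 1, H = 1 ✓
  P=0, Q=0, R=0, S=0, T=1: formula gives 1, H = 1 ✓
  P=0, Q=0, R=0, S=1, T=0: formula gives 1, H = 1 ✓
  P=0, Q=0, R=0, S=1, T=1: formula gives 1, H = 1 ✓
  …
  P=0, Q=1, R=1, S=0, T=1: formula gives 0, but H = 1 ✗
A single disagreement suffices: at (0,1,1,0,1) they differ, so the formula does not compute H.

No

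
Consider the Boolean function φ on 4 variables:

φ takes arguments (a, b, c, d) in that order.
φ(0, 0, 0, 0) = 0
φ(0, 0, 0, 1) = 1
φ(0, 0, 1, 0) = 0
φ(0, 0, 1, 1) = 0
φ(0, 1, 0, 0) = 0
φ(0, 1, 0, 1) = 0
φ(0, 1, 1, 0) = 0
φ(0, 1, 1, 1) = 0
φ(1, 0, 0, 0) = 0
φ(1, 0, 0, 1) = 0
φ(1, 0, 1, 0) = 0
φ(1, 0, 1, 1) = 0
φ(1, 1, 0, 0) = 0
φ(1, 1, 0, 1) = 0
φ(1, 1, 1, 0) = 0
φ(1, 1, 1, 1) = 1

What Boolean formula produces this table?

φ=1 on 2 inputs: (0,0,0,1), (1,1,1,1). Reading each as a conjunction of literals (¬a·¬b·¬c·d, a·b·c·d) and taking the OR gives the canonical DNF.

φ(a, b, c, d) = (((a' · b') · c') · d) + (((a · b) · c) · d)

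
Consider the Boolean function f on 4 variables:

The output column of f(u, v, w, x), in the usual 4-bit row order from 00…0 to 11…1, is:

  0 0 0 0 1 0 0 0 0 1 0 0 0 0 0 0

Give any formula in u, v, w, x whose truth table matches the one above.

f(u, v, w, x) = (((~u & v) & ~w) & ~x) | (((u & ~v) & ~w) & x)

Collect the rows where f=1 — (0,1,0,0), (1,0,0,1) — and write one minterm per row: ¬u·v·¬w·¬x, u·¬v·¬w·x. Their union (logical OR) reproduces the table exactly.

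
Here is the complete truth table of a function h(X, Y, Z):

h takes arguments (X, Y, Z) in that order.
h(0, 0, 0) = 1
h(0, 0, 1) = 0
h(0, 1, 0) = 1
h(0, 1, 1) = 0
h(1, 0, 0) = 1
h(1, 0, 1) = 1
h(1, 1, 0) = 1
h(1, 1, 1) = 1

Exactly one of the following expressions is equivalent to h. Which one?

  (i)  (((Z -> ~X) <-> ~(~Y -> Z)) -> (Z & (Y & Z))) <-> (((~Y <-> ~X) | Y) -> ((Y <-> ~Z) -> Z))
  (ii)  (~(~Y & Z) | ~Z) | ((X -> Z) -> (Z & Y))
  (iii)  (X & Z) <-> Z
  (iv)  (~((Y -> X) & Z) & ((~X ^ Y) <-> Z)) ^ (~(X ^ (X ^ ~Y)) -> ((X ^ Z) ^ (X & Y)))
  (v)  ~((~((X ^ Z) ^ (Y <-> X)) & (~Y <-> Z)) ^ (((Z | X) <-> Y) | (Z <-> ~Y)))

iii

(i): at (0,0,0) it gives 0, but h = 1 — eliminated.
(ii): at (0,1,1) it gives 1, but h = 0 — eliminated.
(iv): at (0,0,1) it gives 1, but h = 0 — eliminated.
(v): at (0,0,0) it gives 0, but h = 1 — eliminated.
(iii) is the remaining candidate, and it agrees with h on all 8 inputs.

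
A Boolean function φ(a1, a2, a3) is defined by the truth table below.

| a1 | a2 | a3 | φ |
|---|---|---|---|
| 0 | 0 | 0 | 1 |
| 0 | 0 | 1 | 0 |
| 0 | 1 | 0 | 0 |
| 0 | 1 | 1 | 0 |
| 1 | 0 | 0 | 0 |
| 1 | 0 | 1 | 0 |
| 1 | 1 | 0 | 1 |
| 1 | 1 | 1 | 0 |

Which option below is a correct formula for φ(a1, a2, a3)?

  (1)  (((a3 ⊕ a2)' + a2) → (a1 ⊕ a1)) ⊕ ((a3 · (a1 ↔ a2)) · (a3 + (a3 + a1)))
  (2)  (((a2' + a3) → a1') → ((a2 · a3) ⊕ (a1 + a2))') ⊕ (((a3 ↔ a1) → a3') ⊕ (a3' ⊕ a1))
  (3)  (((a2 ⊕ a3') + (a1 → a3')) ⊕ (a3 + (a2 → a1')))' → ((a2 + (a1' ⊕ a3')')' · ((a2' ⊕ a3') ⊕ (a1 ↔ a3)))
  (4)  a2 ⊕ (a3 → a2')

(1) fails at (0,0,0): the formula yields 0, φ is 1.
(3) fails at (0,0,0): the formula yields 0, φ is 1.
(4) fails at (0,0,1): the formula yields 1, φ is 0.
(2) is the remaining candidate, and it agrees with φ on all 8 inputs.

2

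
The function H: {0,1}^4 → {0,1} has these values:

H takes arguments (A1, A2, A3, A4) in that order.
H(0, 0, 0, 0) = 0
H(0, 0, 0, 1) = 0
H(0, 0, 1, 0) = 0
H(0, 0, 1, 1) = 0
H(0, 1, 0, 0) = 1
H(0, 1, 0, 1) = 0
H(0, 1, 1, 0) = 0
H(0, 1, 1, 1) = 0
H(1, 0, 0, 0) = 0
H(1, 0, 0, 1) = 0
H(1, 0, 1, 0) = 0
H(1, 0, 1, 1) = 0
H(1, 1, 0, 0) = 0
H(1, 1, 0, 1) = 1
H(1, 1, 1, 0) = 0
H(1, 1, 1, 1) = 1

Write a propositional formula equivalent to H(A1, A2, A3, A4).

H(A1, A2, A3, A4) = ((((¬A1 ∧ A2) ∧ ¬A3) ∧ ¬A4) ∨ (((A1 ∧ A2) ∧ ¬A3) ∧ A4)) ∨ (((A1 ∧ A2) ∧ A3) ∧ A4)

Collect the rows where H=1 — (0,1,0,0), (1,1,0,1), (1,1,1,1) — and write one minterm per row: ¬A1·A2·¬A3·¬A4, A1·A2·¬A3·A4, A1·A2·A3·A4. Their union (logical OR) reproduces the table exactly.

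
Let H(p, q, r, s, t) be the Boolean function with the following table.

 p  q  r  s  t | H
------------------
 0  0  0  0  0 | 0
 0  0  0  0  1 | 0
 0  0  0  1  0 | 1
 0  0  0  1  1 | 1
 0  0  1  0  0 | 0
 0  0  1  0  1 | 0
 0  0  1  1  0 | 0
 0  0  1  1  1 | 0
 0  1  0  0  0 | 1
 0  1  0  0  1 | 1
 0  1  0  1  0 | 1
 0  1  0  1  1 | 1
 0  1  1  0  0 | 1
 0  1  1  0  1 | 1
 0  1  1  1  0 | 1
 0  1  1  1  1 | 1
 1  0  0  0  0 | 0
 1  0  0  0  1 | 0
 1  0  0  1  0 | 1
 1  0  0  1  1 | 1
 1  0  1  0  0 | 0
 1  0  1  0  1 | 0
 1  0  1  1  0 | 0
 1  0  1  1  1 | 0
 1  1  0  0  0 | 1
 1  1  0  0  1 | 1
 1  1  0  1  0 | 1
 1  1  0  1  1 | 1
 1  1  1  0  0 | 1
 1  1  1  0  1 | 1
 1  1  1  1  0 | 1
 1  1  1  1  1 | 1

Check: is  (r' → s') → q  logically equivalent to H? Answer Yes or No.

Yes

Evaluate (r' → s') → q on each row and compare to H:
  p=0, q=0, r=0, s=0, t=0: formula gives 0, H = 0 ✓
  p=0, q=0, r=0, s=0, t=1: formula gives 0, H = 0 ✓
  p=0, q=0, r=0, s=1, t=0: formula gives 1, H = 1 ✓
  p=0, q=0, r=0, s=1, t=1: formula gives 1, H = 1 ✓
  …and likewise for the remaining 28 rows.
Every row agrees, so the formula is equivalent.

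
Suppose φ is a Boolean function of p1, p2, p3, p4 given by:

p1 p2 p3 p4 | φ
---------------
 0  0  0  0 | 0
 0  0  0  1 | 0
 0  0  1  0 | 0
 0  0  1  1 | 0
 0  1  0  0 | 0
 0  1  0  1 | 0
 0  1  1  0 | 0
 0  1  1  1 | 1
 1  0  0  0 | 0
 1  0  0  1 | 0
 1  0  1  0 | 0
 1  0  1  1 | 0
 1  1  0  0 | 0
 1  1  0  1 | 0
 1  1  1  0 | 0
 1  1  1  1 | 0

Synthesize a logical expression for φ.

φ(p1, p2, p3, p4) = ((¬p1 ∧ p2) ∧ p3) ∧ p4

Only row (0,1,1,1) gives 1. That row's minterm ¬p1·p2·p3·p4 is φ directly.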